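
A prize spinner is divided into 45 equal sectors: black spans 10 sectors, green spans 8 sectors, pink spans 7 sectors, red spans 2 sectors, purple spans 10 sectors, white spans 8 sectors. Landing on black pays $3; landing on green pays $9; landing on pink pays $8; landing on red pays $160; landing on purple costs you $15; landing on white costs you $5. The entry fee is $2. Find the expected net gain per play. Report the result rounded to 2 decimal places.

E[payout] = (10/45)·3 + (8/45)·9 + (7/45)·8 + (2/45)·160 + (10/45)·(-15) + (8/45)·(-5) = 32/5
Expected profit = 32/5 − 2 = 22/5 ≈ $4.40

$4.40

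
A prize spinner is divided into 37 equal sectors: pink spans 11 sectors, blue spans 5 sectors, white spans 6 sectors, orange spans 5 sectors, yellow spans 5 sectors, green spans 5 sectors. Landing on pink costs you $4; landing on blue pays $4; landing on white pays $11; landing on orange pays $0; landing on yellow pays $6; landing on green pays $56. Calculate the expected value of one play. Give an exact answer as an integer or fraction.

E[payout] = (11/37)·(-4) + (5/37)·4 + (6/37)·11 + (5/37)·0 + (5/37)·6 + (5/37)·56 = 352/37

352/37 dollars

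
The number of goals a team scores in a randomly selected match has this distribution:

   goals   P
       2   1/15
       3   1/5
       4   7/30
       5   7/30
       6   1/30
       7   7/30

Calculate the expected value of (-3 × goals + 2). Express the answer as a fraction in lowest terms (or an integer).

E[-3x+2] = (1/15)·(-4) + (1/5)·(-7) + (7/30)·(-10) + (7/30)·(-13) + (1/30)·(-16) + (7/30)·(-19)
     = -12

-12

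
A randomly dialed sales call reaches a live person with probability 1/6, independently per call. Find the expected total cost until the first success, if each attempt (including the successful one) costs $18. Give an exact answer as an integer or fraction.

E[#attempts] = 1/p = 6; E[cost] = 18·6 = 108.

$108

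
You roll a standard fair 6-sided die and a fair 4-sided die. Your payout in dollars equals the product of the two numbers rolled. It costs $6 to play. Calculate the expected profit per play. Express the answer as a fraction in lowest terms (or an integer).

Distribution of the product of the two numbers rolled: 1 w.p. 1/24, 2 w.p. 1/12, 3 w.p. 1/12, 4 w.p. 1/8, 5 w.p. 1/24, 6 w.p. 1/8, …
E[payout] = (1/24)·1 + (1/12)·2 + (1/12)·3 + (1/8)·4 + (1/24)·5 + (1/8)·6 + (1/12)·8 + (1/24)·9 + (1/24)·10 + (1/8)·12 + (1/24)·15 + (1/24)·16 + (1/24)·18 + (1/24)·20 + (1/24)·24 = 35/4
Expected profit = 35/4 − 6 = 11/4

11/4 dollars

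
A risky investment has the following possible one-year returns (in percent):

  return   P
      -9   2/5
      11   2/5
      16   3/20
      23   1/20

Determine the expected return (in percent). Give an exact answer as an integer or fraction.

E[X] = (2/5)·(-9) + (2/5)·11 + (3/20)·16 + (1/20)·23
     = 87/20

87/20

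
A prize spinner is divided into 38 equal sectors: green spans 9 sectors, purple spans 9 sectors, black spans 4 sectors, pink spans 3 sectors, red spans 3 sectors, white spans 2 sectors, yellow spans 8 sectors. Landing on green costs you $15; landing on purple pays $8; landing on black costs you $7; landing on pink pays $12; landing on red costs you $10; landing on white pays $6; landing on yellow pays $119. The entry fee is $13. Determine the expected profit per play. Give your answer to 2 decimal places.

$10.13

E[payout] = (9/38)·(-15) + (9/38)·8 + (4/38)·(-7) + (3/38)·12 + (3/38)·(-10) + (2/38)·6 + (8/38)·119 = 879/38
Expected profit = 879/38 − 13 = 385/38 ≈ $10.13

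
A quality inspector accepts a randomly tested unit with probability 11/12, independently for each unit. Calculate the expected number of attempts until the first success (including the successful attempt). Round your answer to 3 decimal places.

1.091

For a geometric distribution, E[trials] = 1/p = 1/(11/12) = 12/11.
≈ 1.091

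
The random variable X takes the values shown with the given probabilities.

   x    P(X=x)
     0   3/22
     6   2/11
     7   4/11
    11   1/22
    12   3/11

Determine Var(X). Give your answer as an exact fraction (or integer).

E[X] = (3/22)·0 + (2/11)·6 + (4/11)·7 + (1/22)·11 + (3/11)·12 = 163/22
E[X²] = (3/22)·0 + (2/11)·36 + (4/11)·49 + (1/22)·121 + (3/11)·144 = 1521/22
Var(X) = 1521/22 − (163/22)² = 6893/484

6893/484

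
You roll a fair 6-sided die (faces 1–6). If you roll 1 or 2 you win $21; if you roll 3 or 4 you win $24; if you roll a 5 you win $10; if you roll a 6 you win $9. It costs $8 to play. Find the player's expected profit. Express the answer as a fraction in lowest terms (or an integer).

61/6 dollars

E[payout] = (1/6)·9 + (1/6)·10 + (1/3)·21 + (1/3)·24 = 109/6
Expected profit = 109/6 − 8 = 61/6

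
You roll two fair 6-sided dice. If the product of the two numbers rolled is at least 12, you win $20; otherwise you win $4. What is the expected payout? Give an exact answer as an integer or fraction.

104/9 dollars

E[payout] = (19/36)·4 + (17/36)·20 = 104/9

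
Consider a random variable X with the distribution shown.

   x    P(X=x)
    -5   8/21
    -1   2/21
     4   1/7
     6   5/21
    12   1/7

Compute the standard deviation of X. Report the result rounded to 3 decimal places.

6.173

E[X] = 12/7, E[X²] = 862/21
Var(X) = E[X²] − (E[X])² = 862/21 − 144/49 = 5602/147
SD(X) = √(5602/147) ≈ 6.173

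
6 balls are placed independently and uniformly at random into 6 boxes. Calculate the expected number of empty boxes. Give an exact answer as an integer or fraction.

Let Xⱼ=1 if box j is empty. P(Xⱼ=1) = ((6-1)/6)^6 = 15625/46656.
By linearity, E[#empty] = 6·15625/46656 = 15625/7776.

15625/7776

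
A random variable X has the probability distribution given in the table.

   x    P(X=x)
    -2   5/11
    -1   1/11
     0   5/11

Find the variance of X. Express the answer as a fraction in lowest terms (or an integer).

E[X] = (5/11)·(-2) + (1/11)·(-1) + (5/11)·0 = -1
E[X²] = (5/11)·4 + (1/11)·1 + (5/11)·0 = 21/11
Var(X) = 21/11 − (-1)² = 10/11

10/11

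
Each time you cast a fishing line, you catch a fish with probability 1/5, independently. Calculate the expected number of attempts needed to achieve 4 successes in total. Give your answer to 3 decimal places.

By linearity (sum of 4 independent geometric waits), E[trials] = 4/p = 4/(1/5) = 20.
≈ 20.000

20.000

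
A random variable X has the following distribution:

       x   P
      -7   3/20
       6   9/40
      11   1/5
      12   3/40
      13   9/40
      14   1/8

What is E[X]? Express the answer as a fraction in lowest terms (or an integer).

323/40

E[X] = (3/20)·(-7) + (9/40)·6 + (1/5)·11 + (3/40)·12 + (9/40)·13 + (1/8)·14
     = 323/40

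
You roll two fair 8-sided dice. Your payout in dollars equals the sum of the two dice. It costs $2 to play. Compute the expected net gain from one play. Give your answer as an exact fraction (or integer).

Distribution of the sum of the two dice: 2 w.p. 1/64, 3 w.p. 1/32, 4 w.p. 3/64, 5 w.p. 1/16, 6 w.p. 5/64, 7 w.p. 3/32, …
E[payout] = (1/64)·2 + (1/32)·3 + (3/64)·4 + (1/16)·5 + (5/64)·6 + (3/32)·7 + (7/64)·8 + (1/8)·9 + (7/64)·10 + (3/32)·11 + (5/64)·12 + (1/16)·13 + (3/64)·14 + (1/32)·15 + (1/64)·16 = 9
Expected profit = 9 − 2 = 7

$7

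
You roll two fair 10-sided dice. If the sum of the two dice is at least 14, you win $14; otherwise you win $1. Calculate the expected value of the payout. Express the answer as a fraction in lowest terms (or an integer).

E[payout] = (18/25)·1 + (7/25)·14 = 116/25

116/25 dollars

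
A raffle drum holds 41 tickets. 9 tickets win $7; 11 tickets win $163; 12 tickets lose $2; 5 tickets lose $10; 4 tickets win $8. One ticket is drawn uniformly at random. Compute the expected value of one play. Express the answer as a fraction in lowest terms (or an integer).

1814/41 dollars

E[payout] = (9/41)·7 + (11/41)·163 + (12/41)·(-2) + (5/41)·(-10) + (4/41)·8 = 1814/41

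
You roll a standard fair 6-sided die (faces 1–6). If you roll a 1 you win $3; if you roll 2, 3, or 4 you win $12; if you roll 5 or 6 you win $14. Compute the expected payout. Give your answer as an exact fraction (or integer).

E[payout] = (1/6)·3 + (1/2)·12 + (1/3)·14 = 67/6

67/6 dollars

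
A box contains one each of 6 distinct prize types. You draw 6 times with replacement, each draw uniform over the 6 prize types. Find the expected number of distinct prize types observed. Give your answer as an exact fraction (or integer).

Let Xⱼ=1 if type j appears at least once. P(Xⱼ=1) = 1 − ((6−1)/6)^6 = 31031/46656.
E[#distinct] = 6·31031/46656 = 31031/7776.

31031/7776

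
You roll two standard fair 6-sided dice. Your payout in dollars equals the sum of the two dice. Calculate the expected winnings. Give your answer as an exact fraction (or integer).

Distribution of the sum of the two dice: 2 w.p. 1/36, 3 w.p. 1/18, 4 w.p. 1/12, 5 w.p. 1/9, 6 w.p. 5/36, 7 w.p. 1/6, …
E[payout] = (1/36)·2 + (1/18)·3 + (1/12)·4 + (1/9)·5 + (5/36)·6 + (1/6)·7 + (5/36)·8 + (1/9)·9 + (1/12)·10 + (1/18)·11 + (1/36)·12 = 7

$7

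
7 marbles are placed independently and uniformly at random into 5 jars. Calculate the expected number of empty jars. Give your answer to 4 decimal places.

1.0486

Let Xⱼ=1 if jar j is empty. P(Xⱼ=1) = ((5-1)/5)^7 = 16384/78125.
By linearity, E[#empty] = 5·16384/78125 = 16384/15625.
≈ 1.0486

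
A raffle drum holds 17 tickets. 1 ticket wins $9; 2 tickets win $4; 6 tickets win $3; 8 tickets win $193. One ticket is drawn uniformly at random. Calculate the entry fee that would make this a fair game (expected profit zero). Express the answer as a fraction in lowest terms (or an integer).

1579/17 dollars

E[payout] = (1/17)·9 + (2/17)·4 + (6/17)·3 + (8/17)·193 = 1579/17
Fair fee = E[payout] = 1579/17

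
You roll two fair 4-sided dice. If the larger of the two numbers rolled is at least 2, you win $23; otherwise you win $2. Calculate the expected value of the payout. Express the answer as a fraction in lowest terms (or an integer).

E[payout] = (1/16)·2 + (15/16)·23 = 347/16

347/16 dollars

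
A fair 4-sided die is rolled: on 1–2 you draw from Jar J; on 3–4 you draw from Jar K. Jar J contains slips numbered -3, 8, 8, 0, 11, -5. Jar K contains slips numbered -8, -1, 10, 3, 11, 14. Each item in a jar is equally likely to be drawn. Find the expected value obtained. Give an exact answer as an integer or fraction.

E[X | Jar J] = (-3 + 8 + 8 + 0 + 11 − 5)/6 = 19/6
E[X | Jar K] = (-8 − 1 + 10 + 3 + 11 + 14)/6 = 29/6
E[X] = (1/2)·19/6 + (1/2)·29/6 = 4

4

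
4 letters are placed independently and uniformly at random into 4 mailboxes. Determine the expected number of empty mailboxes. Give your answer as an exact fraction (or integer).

Let Xⱼ=1 if mailbox j is empty. P(Xⱼ=1) = ((4-1)/4)^4 = 81/256.
By linearity, E[#empty] = 4·81/256 = 81/64.

81/64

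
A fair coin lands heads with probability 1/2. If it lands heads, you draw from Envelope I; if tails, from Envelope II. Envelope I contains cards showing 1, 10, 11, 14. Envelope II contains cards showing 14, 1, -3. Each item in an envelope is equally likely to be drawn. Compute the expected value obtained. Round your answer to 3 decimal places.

6.500

E[X | Envelope I] = (1 + 10 + 11 + 14)/4 = 9
E[X | Envelope II] = (14 + 1 − 3)/3 = 4
E[X] = (1/2)·9 + (1/2)·4 = 13/2 ≈ 6.500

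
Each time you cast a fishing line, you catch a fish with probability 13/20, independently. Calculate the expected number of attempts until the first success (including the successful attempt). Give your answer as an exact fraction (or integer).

For a geometric distribution, E[trials] = 1/p = 1/(13/20) = 20/13.

20/13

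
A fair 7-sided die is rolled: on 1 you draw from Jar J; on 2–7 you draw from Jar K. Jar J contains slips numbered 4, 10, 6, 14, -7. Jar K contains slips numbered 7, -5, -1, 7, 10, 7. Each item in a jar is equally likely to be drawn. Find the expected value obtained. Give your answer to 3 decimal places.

E[X | Jar J] = (4 + 10 + 6 + 14 − 7)/5 = 27/5
E[X | Jar K] = (7 − 5 − 1 + 7 + 10 + 7)/6 = 25/6
E[X] = (1/7)·27/5 + (6/7)·25/6 = 152/35 ≈ 4.343

4.343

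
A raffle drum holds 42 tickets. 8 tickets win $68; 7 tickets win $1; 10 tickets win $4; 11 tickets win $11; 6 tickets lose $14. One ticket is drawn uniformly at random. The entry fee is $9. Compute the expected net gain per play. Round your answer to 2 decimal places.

$5.95

E[payout] = (8/42)·68 + (7/42)·1 + (10/42)·4 + (11/42)·11 + (6/42)·(-14) = 314/21
Expected profit = 314/21 − 9 = 125/21 ≈ $5.95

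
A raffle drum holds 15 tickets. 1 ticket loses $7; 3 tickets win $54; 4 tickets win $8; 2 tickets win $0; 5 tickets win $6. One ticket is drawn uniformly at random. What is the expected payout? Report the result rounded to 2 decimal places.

E[payout] = (1/15)·(-7) + (3/15)·54 + (4/15)·8 + (2/15)·0 + (5/15)·6 = 217/15
≈ $14.47

$14.47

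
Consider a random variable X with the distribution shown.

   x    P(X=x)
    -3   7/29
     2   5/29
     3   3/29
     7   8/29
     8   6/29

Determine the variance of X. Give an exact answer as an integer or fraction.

15290/841

E[X] = (7/29)·(-3) + (5/29)·2 + (3/29)·3 + (8/29)·7 + (6/29)·8 = 102/29
E[X²] = (7/29)·9 + (5/29)·4 + (3/29)·9 + (8/29)·49 + (6/29)·64 = 886/29
Var(X) = 886/29 − (102/29)² = 15290/841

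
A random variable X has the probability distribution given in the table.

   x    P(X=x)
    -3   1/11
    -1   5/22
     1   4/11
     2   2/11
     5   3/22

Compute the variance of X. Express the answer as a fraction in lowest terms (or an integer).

571/121

E[X] = (1/11)·(-3) + (5/22)·(-1) + (4/11)·1 + (2/11)·2 + (3/22)·5 = 10/11
E[X²] = (1/11)·9 + (5/22)·1 + (4/11)·1 + (2/11)·4 + (3/22)·25 = 61/11
Var(X) = 61/11 − (10/11)² = 571/121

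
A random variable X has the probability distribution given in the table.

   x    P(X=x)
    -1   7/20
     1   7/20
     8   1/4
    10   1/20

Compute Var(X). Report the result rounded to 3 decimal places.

E[X] = (7/20)·(-1) + (7/20)·1 + (1/4)·8 + (1/20)·10 = 5/2
E[X²] = (7/20)·1 + (7/20)·1 + (1/4)·64 + (1/20)·100 = 217/10
Var(X) = 217/10 − (5/2)² = 309/20 ≈ 15.450

15.450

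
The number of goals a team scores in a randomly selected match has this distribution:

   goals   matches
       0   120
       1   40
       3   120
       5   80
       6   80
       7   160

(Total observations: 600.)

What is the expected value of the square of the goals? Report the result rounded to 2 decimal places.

23.07

Total = 600, so P(goals=0) = 120/600, etc.
E[X²] = (1/5)·0 + (1/15)·1 + (1/5)·9 + (2/15)·25 + (2/15)·36 + (4/15)·49
     = 346/15 ≈ 23.07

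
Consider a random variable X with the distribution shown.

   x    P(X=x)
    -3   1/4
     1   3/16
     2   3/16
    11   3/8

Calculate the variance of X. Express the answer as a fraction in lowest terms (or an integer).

E[X] = (1/4)·(-3) + (3/16)·1 + (3/16)·2 + (3/8)·11 = 63/16
E[X²] = (1/4)·9 + (3/16)·1 + (3/16)·4 + (3/8)·121 = 777/16
Var(X) = 777/16 − (63/16)² = 8463/256

8463/256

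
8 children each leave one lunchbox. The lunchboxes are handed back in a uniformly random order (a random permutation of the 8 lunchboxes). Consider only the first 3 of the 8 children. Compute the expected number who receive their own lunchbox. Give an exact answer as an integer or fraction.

Let Xᵢ = 1 if person i gets their own lunchbox. For each i, P(Xᵢ=1) = 1/8.
By linearity of expectation, E[X₁+…+X_3] = 3·(1/8) = 3/8.

3/8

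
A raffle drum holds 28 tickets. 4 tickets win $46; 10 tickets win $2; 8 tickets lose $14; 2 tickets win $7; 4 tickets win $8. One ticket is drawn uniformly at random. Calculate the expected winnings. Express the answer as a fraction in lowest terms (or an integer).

E[payout] = (4/28)·46 + (10/28)·2 + (8/28)·(-14) + (2/28)·7 + (4/28)·8 = 69/14

69/14 dollars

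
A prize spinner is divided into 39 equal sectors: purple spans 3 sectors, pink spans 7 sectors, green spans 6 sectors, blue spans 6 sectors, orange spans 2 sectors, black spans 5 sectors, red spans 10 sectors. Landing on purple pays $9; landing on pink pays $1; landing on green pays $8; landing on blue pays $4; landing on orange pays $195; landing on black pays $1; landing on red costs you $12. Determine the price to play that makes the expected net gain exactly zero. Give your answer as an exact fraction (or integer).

E[payout] = (3/39)·9 + (7/39)·1 + (6/39)·8 + (6/39)·4 + (2/39)·195 + (5/39)·1 + (10/39)·(-12) = 127/13
Fair fee = E[payout] = 127/13

127/13 dollars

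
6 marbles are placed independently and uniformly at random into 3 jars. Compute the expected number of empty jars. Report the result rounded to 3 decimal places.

Let Xⱼ=1 if jar j is empty. P(Xⱼ=1) = ((3-1)/3)^6 = 64/729.
By linearity, E[#empty] = 3·64/729 = 64/243.
≈ 0.263

0.263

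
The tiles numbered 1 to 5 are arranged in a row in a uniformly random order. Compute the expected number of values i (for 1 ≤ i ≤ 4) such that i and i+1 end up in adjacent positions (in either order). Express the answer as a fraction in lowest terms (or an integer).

8/5

For each i ∈ {1,…,4}, let Xᵢ = 1 if i and i+1 are adjacent. P(Xᵢ=1) = 2·(5−1)!/5! = 2/5.
By linearity, E[ΣXᵢ] = (4)·(2/5) = 8/5.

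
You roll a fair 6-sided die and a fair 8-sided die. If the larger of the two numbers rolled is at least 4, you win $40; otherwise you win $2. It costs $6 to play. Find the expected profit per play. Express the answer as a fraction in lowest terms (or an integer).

215/8 dollars

E[payout] = (3/16)·2 + (13/16)·40 = 263/8
Expected profit = 263/8 − 6 = 215/8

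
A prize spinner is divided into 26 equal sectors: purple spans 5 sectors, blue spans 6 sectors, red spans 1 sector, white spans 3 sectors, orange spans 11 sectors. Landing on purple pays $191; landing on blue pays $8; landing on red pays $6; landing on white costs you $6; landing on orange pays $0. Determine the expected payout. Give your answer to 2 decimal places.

E[payout] = (5/26)·191 + (6/26)·8 + (1/26)·6 + (3/26)·(-6) + (11/26)·0 = 991/26
≈ $38.12

$38.12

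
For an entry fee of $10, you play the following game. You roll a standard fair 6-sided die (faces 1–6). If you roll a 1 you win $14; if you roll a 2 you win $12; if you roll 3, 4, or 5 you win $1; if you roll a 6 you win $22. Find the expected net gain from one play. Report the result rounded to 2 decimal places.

-$1.50

E[payout] = (1/2)·1 + (1/6)·12 + (1/6)·14 + (1/6)·22 = 17/2
Expected profit = 17/2 − 10 = -3/2 ≈ -$1.50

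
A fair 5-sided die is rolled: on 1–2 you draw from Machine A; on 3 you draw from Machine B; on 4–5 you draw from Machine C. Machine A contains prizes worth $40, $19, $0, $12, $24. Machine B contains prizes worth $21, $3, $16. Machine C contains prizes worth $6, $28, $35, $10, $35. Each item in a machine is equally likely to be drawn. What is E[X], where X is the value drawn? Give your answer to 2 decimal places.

$19.39

E[X | Machine A] = (40 + 19 + 0 + 12 + 24)/5 = 19
E[X | Machine B] = (21 + 3 + 16)/3 = 40/3
E[X | Machine C] = (6 + 28 + 35 + 10 + 35)/5 = 114/5
E[X] = (2/5)·19 + (1/5)·40/3 + (2/5)·114/5 = 1454/75 ≈ 19.39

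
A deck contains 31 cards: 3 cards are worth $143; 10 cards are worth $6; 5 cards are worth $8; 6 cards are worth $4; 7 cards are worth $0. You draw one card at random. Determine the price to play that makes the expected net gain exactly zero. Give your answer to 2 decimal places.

E[payout] = (3/31)·143 + (10/31)·6 + (5/31)·8 + (6/31)·4 + (7/31)·0 = 553/31
Fair fee = E[payout] = 553/31 ≈ $17.84

$17.84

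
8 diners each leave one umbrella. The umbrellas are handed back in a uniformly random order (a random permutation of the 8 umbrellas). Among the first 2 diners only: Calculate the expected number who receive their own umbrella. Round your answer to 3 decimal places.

0.250

Let Xᵢ = 1 if person i gets their own umbrella. For each i, P(Xᵢ=1) = 1/8.
By linearity of expectation, E[X₁+…+X_2] = 2·(1/8) = 1/4.
≈ 0.250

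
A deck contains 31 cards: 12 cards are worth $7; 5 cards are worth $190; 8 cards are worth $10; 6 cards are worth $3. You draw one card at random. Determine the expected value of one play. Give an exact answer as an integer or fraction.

1132/31 dollars

E[payout] = (12/31)·7 + (5/31)·190 + (8/31)·10 + (6/31)·3 = 1132/31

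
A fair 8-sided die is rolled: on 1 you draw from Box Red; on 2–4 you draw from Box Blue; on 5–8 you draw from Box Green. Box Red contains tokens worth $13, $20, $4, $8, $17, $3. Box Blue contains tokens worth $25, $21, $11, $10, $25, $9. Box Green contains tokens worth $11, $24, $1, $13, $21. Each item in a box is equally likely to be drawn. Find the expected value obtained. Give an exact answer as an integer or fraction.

44/3 dollars

E[X | Box Red] = (13 + 20 + 4 + 8 + 17 + 3)/6 = 65/6
E[X | Box Blue] = (25 + 21 + 11 + 10 + 25 + 9)/6 = 101/6
E[X | Box Green] = (11 + 24 + 1 + 13 + 21)/5 = 14
E[X] = (1/8)·65/6 + (3/8)·101/6 + (1/2)·14 = 44/3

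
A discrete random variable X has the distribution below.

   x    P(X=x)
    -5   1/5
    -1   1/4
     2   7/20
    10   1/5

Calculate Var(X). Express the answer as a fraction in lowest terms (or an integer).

9819/400

E[X] = (1/5)·(-5) + (1/4)·(-1) + (7/20)·2 + (1/5)·10 = 29/20
E[X²] = (1/5)·25 + (1/4)·1 + (7/20)·4 + (1/5)·100 = 533/20
Var(X) = 533/20 − (29/20)² = 9819/400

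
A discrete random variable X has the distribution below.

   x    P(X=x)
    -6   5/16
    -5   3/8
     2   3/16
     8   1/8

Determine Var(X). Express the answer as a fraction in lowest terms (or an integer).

E[X] = (5/16)·(-6) + (3/8)·(-5) + (3/16)·2 + (1/8)·8 = -19/8
E[X²] = (5/16)·36 + (3/8)·25 + (3/16)·4 + (1/8)·64 = 235/8
Var(X) = 235/8 − (-19/8)² = 1519/64

1519/64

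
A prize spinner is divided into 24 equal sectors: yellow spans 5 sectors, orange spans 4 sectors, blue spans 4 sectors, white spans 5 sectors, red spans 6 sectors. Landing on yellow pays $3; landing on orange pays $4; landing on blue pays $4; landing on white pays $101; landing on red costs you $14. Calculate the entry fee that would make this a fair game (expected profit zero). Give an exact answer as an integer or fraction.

39/2 dollars

E[payout] = (5/24)·3 + (4/24)·4 + (4/24)·4 + (5/24)·101 + (6/24)·(-14) = 39/2
Fair fee = E[payout] = 39/2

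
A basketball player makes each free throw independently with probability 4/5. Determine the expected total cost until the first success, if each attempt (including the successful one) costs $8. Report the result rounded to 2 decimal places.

E[#attempts] = 1/p = 5/4; E[cost] = 8·5/4 = 10.
≈ 10.00

$10.00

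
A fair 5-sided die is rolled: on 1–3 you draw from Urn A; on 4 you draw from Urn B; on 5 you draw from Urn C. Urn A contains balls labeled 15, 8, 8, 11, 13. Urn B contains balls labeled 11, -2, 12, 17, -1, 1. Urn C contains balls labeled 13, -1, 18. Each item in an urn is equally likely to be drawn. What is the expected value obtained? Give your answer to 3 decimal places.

E[X | Urn A] = (15 + 8 + 8 + 11 + 13)/5 = 11
E[X | Urn B] = (11 − 2 + 12 + 17 − 1 + 1)/6 = 19/3
E[X | Urn C] = (13 − 1 + 18)/3 = 10
E[X] = (3/5)·11 + (1/5)·19/3 + (1/5)·10 = 148/15 ≈ 9.867

9.867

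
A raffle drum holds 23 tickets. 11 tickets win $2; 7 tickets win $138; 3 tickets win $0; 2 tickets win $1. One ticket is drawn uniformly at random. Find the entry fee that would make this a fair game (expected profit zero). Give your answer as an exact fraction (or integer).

990/23 dollars

E[payout] = (11/23)·2 + (7/23)·138 + (3/23)·0 + (2/23)·1 = 990/23
Fair fee = E[payout] = 990/23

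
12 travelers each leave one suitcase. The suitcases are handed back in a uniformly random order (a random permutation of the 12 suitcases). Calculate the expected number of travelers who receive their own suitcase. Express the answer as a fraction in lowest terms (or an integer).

1

Let Xᵢ = 1 if person i gets their own suitcase. For each i, P(Xᵢ=1) = 1/12.
By linearity of expectation, E[X₁+…+X_12] = 12·(1/12) = 1.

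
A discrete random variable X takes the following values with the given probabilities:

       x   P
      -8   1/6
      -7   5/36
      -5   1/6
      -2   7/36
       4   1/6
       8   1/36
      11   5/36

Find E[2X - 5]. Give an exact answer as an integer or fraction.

E[2x-5] = (1/6)·(-21) + (5/36)·(-19) + (1/6)·(-15) + (7/36)·(-9) + (1/6)·3 + (1/36)·11 + (5/36)·17
     = -65/9

-65/9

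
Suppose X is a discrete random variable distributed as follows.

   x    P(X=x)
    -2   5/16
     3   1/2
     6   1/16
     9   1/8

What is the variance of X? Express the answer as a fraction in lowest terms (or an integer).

799/64

E[X] = (5/16)·(-2) + (1/2)·3 + (1/16)·6 + (1/8)·9 = 19/8
E[X²] = (5/16)·4 + (1/2)·9 + (1/16)·36 + (1/8)·81 = 145/8
Var(X) = 145/8 − (19/8)² = 799/64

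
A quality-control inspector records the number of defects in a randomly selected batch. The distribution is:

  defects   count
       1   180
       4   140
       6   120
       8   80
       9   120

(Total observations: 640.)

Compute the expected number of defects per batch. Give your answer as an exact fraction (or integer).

159/32

Total = 640, so P(defects=1) = 180/640, etc.
E[X] = (9/32)·1 + (7/32)·4 + (3/16)·6 + (1/8)·8 + (3/16)·9
     = 159/32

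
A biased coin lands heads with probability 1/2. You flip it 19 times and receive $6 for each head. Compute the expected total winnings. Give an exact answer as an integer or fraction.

E[#heads] = 19·1/2 = 19/2 (linearity over flips).
E[winnings] = 6·19/2 = 57.

$57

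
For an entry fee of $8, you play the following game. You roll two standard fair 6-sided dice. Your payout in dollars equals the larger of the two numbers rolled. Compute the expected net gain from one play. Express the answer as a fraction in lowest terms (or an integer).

Distribution of the larger of the two numbers rolled: 1 w.p. 1/36, 2 w.p. 1/12, 3 w.p. 5/36, 4 w.p. 7/36, 5 w.p. 1/4, 6 w.p. 11/36
E[payout] = (1/36)·1 + (1/12)·2 + (5/36)·3 + (7/36)·4 + (1/4)·5 + (11/36)·6 = 161/36
Expected profit = 161/36 − 8 = -127/36

-127/36 dollars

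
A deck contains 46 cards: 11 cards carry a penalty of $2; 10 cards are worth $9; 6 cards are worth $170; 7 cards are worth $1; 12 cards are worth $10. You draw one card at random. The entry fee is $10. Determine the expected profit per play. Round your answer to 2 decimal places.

E[payout] = (11/46)·(-2) + (10/46)·9 + (6/46)·170 + (7/46)·1 + (12/46)·10 = 1215/46
Expected profit = 1215/46 − 10 = 755/46 ≈ $16.41

$16.41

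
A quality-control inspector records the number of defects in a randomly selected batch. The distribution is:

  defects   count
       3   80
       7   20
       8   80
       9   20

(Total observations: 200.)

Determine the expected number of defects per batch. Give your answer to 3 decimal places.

6.000

Total = 200, so P(defects=3) = 80/200, etc.
E[X] = (2/5)·3 + (1/10)·7 + (2/5)·8 + (1/10)·9
     = 6 ≈ 6.000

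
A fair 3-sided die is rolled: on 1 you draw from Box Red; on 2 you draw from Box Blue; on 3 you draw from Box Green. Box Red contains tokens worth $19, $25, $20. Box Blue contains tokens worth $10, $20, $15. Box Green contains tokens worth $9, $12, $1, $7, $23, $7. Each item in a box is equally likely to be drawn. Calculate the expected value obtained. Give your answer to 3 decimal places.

$15.389

E[X | Box Red] = (19 + 25 + 20)/3 = 64/3
E[X | Box Blue] = (10 + 20 + 15)/3 = 15
E[X | Box Green] = (9 + 12 + 1 + 7 + 23 + 7)/6 = 59/6
E[X] = (1/3)·64/3 + (1/3)·15 + (1/3)·59/6 = 277/18 ≈ 15.389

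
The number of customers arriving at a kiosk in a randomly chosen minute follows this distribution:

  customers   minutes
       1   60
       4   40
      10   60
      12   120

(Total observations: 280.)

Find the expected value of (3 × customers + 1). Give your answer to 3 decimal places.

Total = 280, so P(customers=1) = 60/280, etc.
E[3x+1] = (3/14)·4 + (1/7)·13 + (3/14)·31 + (3/7)·37
     = 353/14 ≈ 25.214

25.214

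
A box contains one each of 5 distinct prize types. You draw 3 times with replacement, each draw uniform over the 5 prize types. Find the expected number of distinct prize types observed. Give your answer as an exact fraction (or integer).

Let Xⱼ=1 if type j appears at least once. P(Xⱼ=1) = 1 − ((5−1)/5)^3 = 61/125.
E[#distinct] = 5·61/125 = 61/25.

61/25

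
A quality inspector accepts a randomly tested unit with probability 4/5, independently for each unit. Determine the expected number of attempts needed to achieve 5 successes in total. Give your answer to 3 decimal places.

By linearity (sum of 5 independent geometric waits), E[trials] = 5/p = 5/(4/5) = 25/4.
≈ 6.250

6.250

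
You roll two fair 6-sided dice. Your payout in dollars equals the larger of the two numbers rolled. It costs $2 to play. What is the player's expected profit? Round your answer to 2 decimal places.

Distribution of the larger of the two numbers rolled: 1 w.p. 1/36, 2 w.p. 1/12, 3 w.p. 5/36, 4 w.p. 7/36, 5 w.p. 1/4, 6 w.p. 11/36
E[payout] = (1/36)·1 + (1/12)·2 + (5/36)·3 + (7/36)·4 + (1/4)·5 + (11/36)·6 = 161/36
Expected profit = 161/36 − 2 = 89/36 ≈ $2.47

$2.47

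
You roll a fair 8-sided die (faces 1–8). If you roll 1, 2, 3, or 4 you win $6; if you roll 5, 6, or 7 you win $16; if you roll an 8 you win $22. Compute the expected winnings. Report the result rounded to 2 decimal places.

$11.75

E[payout] = (1/2)·6 + (3/8)·16 + (1/8)·22 = 47/4
≈ $11.75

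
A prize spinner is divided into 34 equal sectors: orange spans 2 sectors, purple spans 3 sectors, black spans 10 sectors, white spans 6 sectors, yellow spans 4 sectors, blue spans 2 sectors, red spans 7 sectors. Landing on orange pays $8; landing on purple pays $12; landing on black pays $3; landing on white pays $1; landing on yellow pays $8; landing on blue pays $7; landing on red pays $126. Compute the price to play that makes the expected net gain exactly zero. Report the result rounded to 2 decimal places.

$29.88

E[payout] = (2/34)·8 + (3/34)·12 + (10/34)·3 + (6/34)·1 + (4/34)·8 + (2/34)·7 + (7/34)·126 = 508/17
Fair fee = E[payout] = 508/17 ≈ $29.88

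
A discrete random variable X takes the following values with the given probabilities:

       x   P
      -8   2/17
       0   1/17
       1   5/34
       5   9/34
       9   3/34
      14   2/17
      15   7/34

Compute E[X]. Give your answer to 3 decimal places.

6.059

E[X] = (2/17)·(-8) + (1/17)·0 + (5/34)·1 + (9/34)·5 + (3/34)·9 + (2/17)·14 + (7/34)·15
     = 103/17 ≈ 6.059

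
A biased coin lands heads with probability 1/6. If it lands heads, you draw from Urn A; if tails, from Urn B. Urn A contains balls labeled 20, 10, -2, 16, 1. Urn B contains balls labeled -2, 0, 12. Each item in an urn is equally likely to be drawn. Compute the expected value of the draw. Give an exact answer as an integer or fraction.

77/18

E[X | Urn A] = (20 + 10 − 2 + 16 + 1)/5 = 9
E[X | Urn B] = (-2 + 0 + 12)/3 = 10/3
E[X] = (1/6)·9 + (5/6)·10/3 = 77/18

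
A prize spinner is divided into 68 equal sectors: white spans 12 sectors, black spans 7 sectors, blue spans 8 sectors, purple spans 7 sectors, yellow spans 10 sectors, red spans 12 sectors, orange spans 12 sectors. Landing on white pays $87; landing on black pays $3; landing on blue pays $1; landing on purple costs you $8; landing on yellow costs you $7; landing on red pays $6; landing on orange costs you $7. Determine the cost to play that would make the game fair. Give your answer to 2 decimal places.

E[payout] = (12/68)·87 + (7/68)·3 + (8/68)·1 + (7/68)·(-8) + (10/68)·(-7) + (12/68)·6 + (12/68)·(-7) = 55/4
Fair fee = E[payout] = 55/4 ≈ $13.75

$13.75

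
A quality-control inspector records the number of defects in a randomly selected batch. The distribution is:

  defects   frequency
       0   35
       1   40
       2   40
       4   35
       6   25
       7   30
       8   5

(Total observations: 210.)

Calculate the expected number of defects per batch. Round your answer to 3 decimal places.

Total = 210, so P(defects=0) = 35/210, etc.
E[X] = (1/6)·0 + (4/21)·1 + (4/21)·2 + (1/6)·4 + (5/42)·6 + (1/7)·7 + (1/42)·8
     = 22/7 ≈ 3.143

3.143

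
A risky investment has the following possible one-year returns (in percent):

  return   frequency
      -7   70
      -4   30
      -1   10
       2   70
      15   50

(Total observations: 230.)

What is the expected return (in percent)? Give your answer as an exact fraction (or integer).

27/23

Total = 230, so P(return=-7) = 70/230, etc.
E[X] = (7/23)·(-7) + (3/23)·(-4) + (1/23)·(-1) + (7/23)·2 + (5/23)·15
     = 27/23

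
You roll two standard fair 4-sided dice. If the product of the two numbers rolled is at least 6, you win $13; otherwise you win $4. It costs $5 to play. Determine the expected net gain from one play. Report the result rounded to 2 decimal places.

E[payout] = (1/2)·4 + (1/2)·13 = 17/2
Expected profit = 17/2 − 5 = 7/2 ≈ $3.50

$3.50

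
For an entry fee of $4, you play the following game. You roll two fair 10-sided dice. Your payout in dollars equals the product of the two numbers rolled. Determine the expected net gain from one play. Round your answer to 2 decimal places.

Distribution of the product of the two numbers rolled: 1 w.p. 1/100, 2 w.p. 1/50, 3 w.p. 1/50, 4 w.p. 3/100, 5 w.p. 1/50, 6 w.p. 1/25, …
E[payout] = (1/100)·1 + (1/50)·2 + (1/50)·3 + (3/100)·4 + (1/50)·5 + (1/25)·6 + (1/50)·7 + (1/25)·8 + (3/100)·9 + (1/25)·10 + (1/25)·12 + (1/50)·14 + (1/50)·15 + (3/100)·16 + (1/25)·18 + (1/25)·20 + (1/50)·21 + (1/25)·24 + (1/100)·25 + (1/50)·27 + (1/50)·28 + (1/25)·30 + (1/50)·32 + (1/50)·35 + (3/100)·36 + (1/25)·40 + (1/50)·42 + (1/50)·45 + (1/50)·48 + (1/100)·49 + (1/50)·50 + (1/50)·54 + (1/50)·56 + (1/50)·60 + (1/50)·63 + (1/100)·64 + (1/50)·70 + (1/50)·72 + (1/50)·80 + (1/100)·81 + (1/50)·90 + (1/100)·100 = 121/4
Expected profit = 121/4 − 4 = 105/4 ≈ $26.25

$26.25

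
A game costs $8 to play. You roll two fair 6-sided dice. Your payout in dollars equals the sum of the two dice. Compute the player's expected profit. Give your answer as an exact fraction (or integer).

Distribution of the sum of the two dice: 2 w.p. 1/36, 3 w.p. 1/18, 4 w.p. 1/12, 5 w.p. 1/9, 6 w.p. 5/36, 7 w.p. 1/6, …
E[payout] = (1/36)·2 + (1/18)·3 + (1/12)·4 + (1/9)·5 + (5/36)·6 + (1/6)·7 + (5/36)·8 + (1/9)·9 + (1/12)·10 + (1/18)·11 + (1/36)·12 = 7
Expected profit = 7 − 8 = -1

-$1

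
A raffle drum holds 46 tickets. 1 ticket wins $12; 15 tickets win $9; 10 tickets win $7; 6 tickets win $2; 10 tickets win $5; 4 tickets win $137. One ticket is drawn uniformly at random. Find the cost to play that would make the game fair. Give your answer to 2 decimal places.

E[payout] = (1/46)·12 + (15/46)·9 + (10/46)·7 + (6/46)·2 + (10/46)·5 + (4/46)·137 = 827/46
Fair fee = E[payout] = 827/46 ≈ $17.98

$17.98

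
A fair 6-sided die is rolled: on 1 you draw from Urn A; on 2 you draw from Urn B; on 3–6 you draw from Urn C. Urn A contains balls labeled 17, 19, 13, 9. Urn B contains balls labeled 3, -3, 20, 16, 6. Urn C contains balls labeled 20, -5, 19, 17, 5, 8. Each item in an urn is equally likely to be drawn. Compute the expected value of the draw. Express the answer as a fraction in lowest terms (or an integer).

E[X | Urn A] = (17 + 19 + 13 + 9)/4 = 29/2
E[X | Urn B] = (3 − 3 + 20 + 16 + 6)/5 = 42/5
E[X | Urn C] = (20 − 5 + 19 + 17 + 5 + 8)/6 = 32/3
E[X] = (1/6)·29/2 + (1/6)·42/5 + (2/3)·32/3 = 1967/180

1967/180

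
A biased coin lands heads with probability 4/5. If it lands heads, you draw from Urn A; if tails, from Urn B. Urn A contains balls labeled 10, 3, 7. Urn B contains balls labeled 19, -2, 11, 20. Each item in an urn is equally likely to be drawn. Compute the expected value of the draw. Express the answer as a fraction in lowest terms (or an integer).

E[X | Urn A] = (10 + 3 + 7)/3 = 20/3
E[X | Urn B] = (19 − 2 + 11 + 20)/4 = 12
E[X] = (4/5)·20/3 + (1/5)·12 = 116/15

116/15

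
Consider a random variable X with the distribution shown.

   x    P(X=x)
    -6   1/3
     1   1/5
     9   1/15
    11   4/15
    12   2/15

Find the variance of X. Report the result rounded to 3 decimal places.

57.956

E[X] = (1/3)·(-6) + (1/5)·1 + (1/15)·9 + (4/15)·11 + (2/15)·12 = 10/3
E[X²] = (1/3)·36 + (1/5)·1 + (1/15)·81 + (4/15)·121 + (2/15)·144 = 1036/15
Var(X) = 1036/15 − (10/3)² = 2608/45 ≈ 57.956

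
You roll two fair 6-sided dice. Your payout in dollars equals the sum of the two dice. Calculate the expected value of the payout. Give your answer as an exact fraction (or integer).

Distribution of the sum of the two dice: 2 w.p. 1/36, 3 w.p. 1/18, 4 w.p. 1/12, 5 w.p. 1/9, 6 w.p. 5/36, 7 w.p. 1/6, …
E[payout] = (1/36)·2 + (1/18)·3 + (1/12)·4 + (1/9)·5 + (5/36)·6 + (1/6)·7 + (5/36)·8 + (1/9)·9 + (1/12)·10 + (1/18)·11 + (1/36)·12 = 7

$7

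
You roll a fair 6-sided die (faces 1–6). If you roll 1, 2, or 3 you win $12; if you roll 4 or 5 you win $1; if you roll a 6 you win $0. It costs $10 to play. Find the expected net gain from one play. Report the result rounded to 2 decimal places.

E[payout] = (1/6)·0 + (1/3)·1 + (1/2)·12 = 19/3
Expected profit = 19/3 − 10 = -11/3 ≈ -$3.67

-$3.67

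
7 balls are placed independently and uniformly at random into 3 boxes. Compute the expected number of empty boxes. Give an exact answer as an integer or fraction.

128/729

Let Xⱼ=1 if box j is empty. P(Xⱼ=1) = ((3-1)/3)^7 = 128/2187.
By linearity, E[#empty] = 3·128/2187 = 128/729.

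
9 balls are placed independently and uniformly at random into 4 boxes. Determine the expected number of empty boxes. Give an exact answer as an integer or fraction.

19683/65536

Let Xⱼ=1 if box j is empty. P(Xⱼ=1) = ((4-1)/4)^9 = 19683/262144.
By linearity, E[#empty] = 4·19683/262144 = 19683/65536.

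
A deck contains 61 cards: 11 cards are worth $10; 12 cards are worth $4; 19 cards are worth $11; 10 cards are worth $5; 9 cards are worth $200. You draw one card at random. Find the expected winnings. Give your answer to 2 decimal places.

E[payout] = (11/61)·10 + (12/61)·4 + (19/61)·11 + (10/61)·5 + (9/61)·200 = 2217/61
≈ $36.34

$36.34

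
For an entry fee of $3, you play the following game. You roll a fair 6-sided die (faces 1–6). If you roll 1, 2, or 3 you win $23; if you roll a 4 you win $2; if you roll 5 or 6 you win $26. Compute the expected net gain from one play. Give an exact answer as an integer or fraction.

35/2 dollars

E[payout] = (1/6)·2 + (1/2)·23 + (1/3)·26 = 41/2
Expected profit = 41/2 − 3 = 35/2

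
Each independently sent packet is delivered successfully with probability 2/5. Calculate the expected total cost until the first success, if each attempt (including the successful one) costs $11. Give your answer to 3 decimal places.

E[#attempts] = 1/p = 5/2; E[cost] = 11·5/2 = 55/2.
≈ 27.500

$27.500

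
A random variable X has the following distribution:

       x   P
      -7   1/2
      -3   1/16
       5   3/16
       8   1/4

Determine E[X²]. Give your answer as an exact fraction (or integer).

183/4

E[X²] = (1/2)·49 + (1/16)·9 + (3/16)·25 + (1/4)·64
     = 183/4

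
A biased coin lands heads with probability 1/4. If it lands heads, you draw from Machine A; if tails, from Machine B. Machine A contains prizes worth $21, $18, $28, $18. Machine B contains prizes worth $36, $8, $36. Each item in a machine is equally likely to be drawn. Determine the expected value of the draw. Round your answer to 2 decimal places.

E[X | Machine A] = (21 + 18 + 28 + 18)/4 = 85/4
E[X | Machine B] = (36 + 8 + 36)/3 = 80/3
E[X] = (1/4)·85/4 + (3/4)·80/3 = 405/16 ≈ 25.31

$25.31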